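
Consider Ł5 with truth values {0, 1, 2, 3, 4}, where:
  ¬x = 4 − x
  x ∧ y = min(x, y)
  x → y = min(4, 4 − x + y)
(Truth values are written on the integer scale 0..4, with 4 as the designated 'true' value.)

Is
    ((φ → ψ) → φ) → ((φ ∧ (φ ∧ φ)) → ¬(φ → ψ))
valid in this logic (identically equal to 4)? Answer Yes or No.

Counterexample: take φ = 3, ψ = 1.
φ → ψ = 3 → 1 = 2
(φ → ψ) → φ = 2 → 3 = 4
φ ∧ φ = 3 ∧ 3 = 3
φ ∧ (φ ∧ φ) = 3 ∧ 3 = 3
φ → ψ = 3 → 1 = 2
¬(φ → ψ) = ¬2 = 2
(φ ∧ (φ ∧ φ)) → ¬(φ → ψ) = 3 → 2 = 3
((φ → ψ) → φ) → ((φ ∧ (φ ∧ φ)) → ¬(φ → ψ)) = 4 → 3 = 3
This gives 3 ≠ 4.

No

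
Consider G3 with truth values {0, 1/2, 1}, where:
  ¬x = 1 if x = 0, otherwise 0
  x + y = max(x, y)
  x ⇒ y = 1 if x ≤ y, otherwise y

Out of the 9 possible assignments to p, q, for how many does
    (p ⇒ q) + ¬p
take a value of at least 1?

p = 0, q = 0 ↦ 1  ≥
p = 0, q = 1/2 ↦ 1  ≥
p = 0, q = 1 ↦ 1  ≥
p = 1/2, q = 0 ↦ 0  <
p = 1/2, q = 1/2 ↦ 1  ≥
p = 1/2, q = 1 ↦ 1  ≥
p = 1, q = 0 ↦ 0  <
p = 1, q = 1/2 ↦ 1/2  <
p = 1, q = 1 ↦ 1  ≥
So 6 of the 9 assignments meet the threshold.

6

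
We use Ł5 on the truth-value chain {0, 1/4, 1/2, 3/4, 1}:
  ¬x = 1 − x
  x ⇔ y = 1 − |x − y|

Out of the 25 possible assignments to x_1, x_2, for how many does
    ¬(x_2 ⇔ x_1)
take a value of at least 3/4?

value 1: 2 assignments (counts)
value 3/4: 4 assignments (counts)
value 1/2: 6 assignments
value 1/4: 8 assignments
value 0: 5 assignments
So 6 of the 25 assignments meet the threshold.

6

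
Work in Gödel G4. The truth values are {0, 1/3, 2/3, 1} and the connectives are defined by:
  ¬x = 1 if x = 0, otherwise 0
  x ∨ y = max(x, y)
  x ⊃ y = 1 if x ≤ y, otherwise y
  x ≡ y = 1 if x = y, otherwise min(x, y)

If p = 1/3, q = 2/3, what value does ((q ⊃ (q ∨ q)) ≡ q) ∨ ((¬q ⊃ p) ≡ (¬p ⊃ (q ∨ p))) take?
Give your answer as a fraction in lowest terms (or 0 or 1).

1

q ∨ q = 2/3 ∨ 2/3 = 2/3
q ⊃ (q ∨ q) = 2/3 ⊃ 2/3 = 1
(q ⊃ (q ∨ q)) ≡ q = 1 ≡ 2/3 = 2/3
¬q = ¬2/3 = 0
¬q ⊃ p = 0 ⊃ 1/3 = 1
¬p = ¬1/3 = 0
q ∨ p = 2/3 ∨ 1/3 = 2/3
¬p ⊃ (q ∨ p) = 0 ⊃ 2/3 = 1
(¬q ⊃ p) ≡ (¬p ⊃ (q ∨ p)) = 1 ≡ 1 = 1
((q ⊃ (q ∨ q)) ≡ q) ∨ ((¬q ⊃ p) ≡ (¬p ⊃ (q ∨ p))) = 2/3 ∨ 1 = 1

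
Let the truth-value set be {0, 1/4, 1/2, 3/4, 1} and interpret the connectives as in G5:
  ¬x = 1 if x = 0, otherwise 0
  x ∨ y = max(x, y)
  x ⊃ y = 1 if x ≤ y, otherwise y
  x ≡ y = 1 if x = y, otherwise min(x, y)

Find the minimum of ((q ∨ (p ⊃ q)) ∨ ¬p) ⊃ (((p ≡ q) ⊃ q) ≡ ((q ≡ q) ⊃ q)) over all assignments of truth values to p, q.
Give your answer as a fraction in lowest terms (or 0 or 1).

Take p = 0, q = 1/4:
p ⊃ q = 0 ⊃ 1/4 = 1
q ∨ (p ⊃ q) = 1/4 ∨ 1 = 1
¬p = ¬0 = 1
(q ∨ (p ⊃ q)) ∨ ¬p = 1 ∨ 1 = 1
p ≡ q = 0 ≡ 1/4 = 0
(p ≡ q) ⊃ q = 0 ⊃ 1/4 = 1
q ≡ q = 1/4 ≡ 1/4 = 1
(q ≡ q) ⊃ q = 1 ⊃ 1/4 = 1/4
((p ≡ q) ⊃ q) ≡ ((q ≡ q) ⊃ q) = 1 ≡ 1/4 = 1/4
((q ∨ (p ⊃ q)) ∨ ¬p) ⊃ (((p ≡ q) ⊃ q) ≡ ((q ≡ q) ⊃ q)) = 1 ⊃ 1/4 = 1/4
No assignment yields a value below 1/4, so this is the minimum.

1/4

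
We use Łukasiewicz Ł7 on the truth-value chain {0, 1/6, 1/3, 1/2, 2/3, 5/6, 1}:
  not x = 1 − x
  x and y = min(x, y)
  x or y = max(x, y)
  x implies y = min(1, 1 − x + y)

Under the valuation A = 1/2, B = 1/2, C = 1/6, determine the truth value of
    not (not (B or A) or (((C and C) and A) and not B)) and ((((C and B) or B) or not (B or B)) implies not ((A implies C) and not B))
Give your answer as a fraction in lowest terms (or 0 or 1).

B or A = 1/2 or 1/2 = 1/2
not (B or A) = not 1/2 = 1/2
C and C = 1/6 and 1/6 = 1/6
(C and C) and A = 1/6 and 1/2 = 1/6
not B = not 1/2 = 1/2
((C and C) and A) and not B = 1/6 and 1/2 = 1/6
not (B or A) or (((C and C) and A) and not B) = 1/2 or 1/6 = 1/2
not (not (B or A) or (((C and C) and A) and not B)) = not 1/2 = 1/2
C and B = 1/6 and 1/2 = 1/6
(C and B) or B = 1/6 or 1/2 = 1/2
B or B = 1/2 or 1/2 = 1/2
not (B or B) = not 1/2 = 1/2
((C and B) or B) or not (B or B) = 1/2 or 1/2 = 1/2
A implies C = 1/2 implies 1/6 = 2/3
not B = not 1/2 = 1/2
(A implies C) and not B = 2/3 and 1/2 = 1/2
not ((A implies C) and not B) = not 1/2 = 1/2
(((C and B) or B) or not (B or B)) implies not ((A implies C) and not B) = 1/2 implies 1/2 = 1
not (not (B or A) or (((C and C) and A) and not B)) and ((((C and B) or B) or not (B or B)) implies not ((A implies C) and not B)) = 1/2 and 1 = 1/2

1/2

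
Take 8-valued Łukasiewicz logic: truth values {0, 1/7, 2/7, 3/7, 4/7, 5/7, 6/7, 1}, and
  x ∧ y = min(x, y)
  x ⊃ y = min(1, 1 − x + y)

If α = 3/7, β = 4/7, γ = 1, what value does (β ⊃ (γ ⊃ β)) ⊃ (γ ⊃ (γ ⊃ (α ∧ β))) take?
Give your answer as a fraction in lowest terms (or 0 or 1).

γ ⊃ β = 1 ⊃ 4/7 = 4/7
β ⊃ (γ ⊃ β) = 4/7 ⊃ 4/7 = 1
α ∧ β = 3/7 ∧ 4/7 = 3/7
γ ⊃ (α ∧ β) = 1 ⊃ 3/7 = 3/7
γ ⊃ (γ ⊃ (α ∧ β)) = 1 ⊃ 3/7 = 3/7
(β ⊃ (γ ⊃ β)) ⊃ (γ ⊃ (γ ⊃ (α ∧ β))) = 1 ⊃ 3/7 = 3/7

3/7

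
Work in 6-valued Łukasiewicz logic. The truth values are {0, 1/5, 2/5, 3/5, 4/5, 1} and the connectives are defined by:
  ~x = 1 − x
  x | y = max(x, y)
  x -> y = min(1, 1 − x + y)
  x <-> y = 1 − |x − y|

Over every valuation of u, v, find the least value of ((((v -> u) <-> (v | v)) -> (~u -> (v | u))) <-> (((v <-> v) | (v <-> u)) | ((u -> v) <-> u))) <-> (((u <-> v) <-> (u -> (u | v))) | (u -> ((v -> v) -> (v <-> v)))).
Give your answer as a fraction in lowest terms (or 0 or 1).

Take u = 0, v = 2/5:
v -> u = 2/5 -> 0 = 3/5
v | v = 2/5 | 2/5 = 2/5
(v -> u) <-> (v | v) = 3/5 <-> 2/5 = 4/5
~u = ~0 = 1
v | u = 2/5 | 0 = 2/5
~u -> (v | u) = 1 -> 2/5 = 2/5
((v -> u) <-> (v | v)) -> (~u -> (v | u)) = 4/5 -> 2/5 = 3/5
v <-> v = 2/5 <-> 2/5 = 1
v <-> u = 2/5 <-> 0 = 3/5
(v <-> v) | (v <-> u) = 1 | 3/5 = 1
u -> v = 0 -> 2/5 = 1
(u -> v) <-> u = 1 <-> 0 = 0
((v <-> v) | (v <-> u)) | ((u -> v) <-> u) = 1 | 0 = 1
(((v -> u) <-> (v | v)) -> (~u -> (v | u))) <-> (((v <-> v) | (v <-> u)) | ((u -> v) <-> u)) = 3/5 <-> 1 = 3/5
u <-> v = 0 <-> 2/5 = 3/5
u | v = 0 | 2/5 = 2/5
u -> (u | v) = 0 -> 2/5 = 1
(u <-> v) <-> (u -> (u | v)) = 3/5 <-> 1 = 3/5
v -> v = 2/5 -> 2/5 = 1
v <-> v = 2/5 <-> 2/5 = 1
(v -> v) -> (v <-> v) = 1 -> 1 = 1
u -> ((v -> v) -> (v <-> v)) = 0 -> 1 = 1
((u <-> v) <-> (u -> (u | v))) | (u -> ((v -> v) -> (v <-> v))) = 3/5 | 1 = 1
((((v -> u) <-> (v | v)) -> (~u -> (v | u))) <-> (((v <-> v) | (v <-> u)) | ((u -> v) <-> u))) <-> (((u <-> v) <-> (u -> (u | v))) | (u -> ((v -> v) -> (v <-> v)))) = 3/5 <-> 1 = 3/5
No assignment yields a value below 3/5, so this is the minimum.

3/5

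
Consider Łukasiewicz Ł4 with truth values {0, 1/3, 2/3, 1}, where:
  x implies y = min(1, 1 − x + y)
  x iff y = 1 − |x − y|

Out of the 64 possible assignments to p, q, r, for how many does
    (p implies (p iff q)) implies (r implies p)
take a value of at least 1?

value 1: 41 assignments (counts)
value 2/3: 11 assignments
value 1/3: 8 assignments
value 0: 4 assignments
So 41 of the 64 assignments meet the threshold.

41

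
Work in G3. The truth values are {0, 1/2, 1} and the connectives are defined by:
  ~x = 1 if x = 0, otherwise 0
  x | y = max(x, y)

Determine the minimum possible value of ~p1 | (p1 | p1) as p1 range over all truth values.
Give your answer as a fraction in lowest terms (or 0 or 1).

1/2

Take p1 = 1/2:
~p1 = ~1/2 = 0
p1 | p1 = 1/2 | 1/2 = 1/2
~p1 | (p1 | p1) = 0 | 1/2 = 1/2
No assignment yields a value below 1/2, so this is the minimum.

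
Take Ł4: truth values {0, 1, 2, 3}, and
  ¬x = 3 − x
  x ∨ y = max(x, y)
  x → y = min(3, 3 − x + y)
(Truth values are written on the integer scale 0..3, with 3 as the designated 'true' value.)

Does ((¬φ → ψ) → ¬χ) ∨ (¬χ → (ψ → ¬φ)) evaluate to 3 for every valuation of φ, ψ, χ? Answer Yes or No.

Counterexample: take φ = 2, ψ = 3, χ = 1.
¬φ = ¬2 = 1
¬φ → ψ = 1 → 3 = 3
¬χ = ¬1 = 2
(¬φ → ψ) → ¬χ = 3 → 2 = 2
¬χ = ¬1 = 2
¬φ = ¬2 = 1
ψ → ¬φ = 3 → 1 = 1
¬χ → (ψ → ¬φ) = 2 → 1 = 2
((¬φ → ψ) → ¬χ) ∨ (¬χ → (ψ → ¬φ)) = 2 ∨ 2 = 2
This gives 2 ≠ 3.

No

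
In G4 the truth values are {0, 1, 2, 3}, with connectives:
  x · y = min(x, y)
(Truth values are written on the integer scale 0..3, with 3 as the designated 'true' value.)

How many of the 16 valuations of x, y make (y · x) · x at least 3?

1

x = 0, y = 0 ↦ 0  <
x = 0, y = 1 ↦ 0  <
x = 0, y = 2 ↦ 0  <
x = 0, y = 3 ↦ 0  <
x = 1, y = 0 ↦ 0  <
x = 1, y = 1 ↦ 1  <
x = 1, y = 2 ↦ 1  <
x = 1, y = 3 ↦ 1  <
x = 2, y = 0 ↦ 0  <
x = 2, y = 1 ↦ 1  <
x = 2, y = 2 ↦ 2  <
x = 2, y = 3 ↦ 2  <
x = 3, y = 0 ↦ 0  <
x = 3, y = 1 ↦ 1  <
x = 3, y = 2 ↦ 2  <
x = 3, y = 3 ↦ 3  ≥
So 1 of the 16 assignments meets the threshold.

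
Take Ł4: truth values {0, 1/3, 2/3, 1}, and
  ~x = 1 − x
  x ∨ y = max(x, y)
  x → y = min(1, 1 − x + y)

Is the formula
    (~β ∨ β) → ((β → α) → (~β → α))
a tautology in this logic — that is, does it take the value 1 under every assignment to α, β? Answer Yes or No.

Counterexample: take α = 0, β = 0.
~β = ~0 = 1
~β ∨ β = 1 ∨ 0 = 1
β → α = 0 → 0 = 1
~β = ~0 = 1
~β → α = 1 → 0 = 0
(β → α) → (~β → α) = 1 → 0 = 0
(~β ∨ β) → ((β → α) → (~β → α)) = 1 → 0 = 0
This gives 0 ≠ 1.

No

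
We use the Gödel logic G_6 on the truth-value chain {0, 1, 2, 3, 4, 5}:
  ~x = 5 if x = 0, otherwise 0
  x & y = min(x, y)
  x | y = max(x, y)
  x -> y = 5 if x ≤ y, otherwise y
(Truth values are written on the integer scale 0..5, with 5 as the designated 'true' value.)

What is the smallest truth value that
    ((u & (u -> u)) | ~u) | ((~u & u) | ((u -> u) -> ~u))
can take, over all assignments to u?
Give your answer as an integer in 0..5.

Take u = 1:
u -> u = 1 -> 1 = 5
u & (u -> u) = 1 & 5 = 1
~u = ~1 = 0
(u & (u -> u)) | ~u = 1 | 0 = 1
~u = ~1 = 0
~u & u = 0 & 1 = 0
u -> u = 1 -> 1 = 5
~u = ~1 = 0
(u -> u) -> ~u = 5 -> 0 = 0
(~u & u) | ((u -> u) -> ~u) = 0 | 0 = 0
((u & (u -> u)) | ~u) | ((~u & u) | ((u -> u) -> ~u)) = 1 | 0 = 1
No assignment yields a value below 1, so this is the minimum.

1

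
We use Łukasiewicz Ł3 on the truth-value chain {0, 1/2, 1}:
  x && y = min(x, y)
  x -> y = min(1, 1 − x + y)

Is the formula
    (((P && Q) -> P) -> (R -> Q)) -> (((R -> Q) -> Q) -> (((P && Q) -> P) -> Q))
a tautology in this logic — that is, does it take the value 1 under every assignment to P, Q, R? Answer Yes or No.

Yes

At P = 1/2, Q = 0, R = 1, for instance:
P && Q = 1/2 && 0 = 0
(P && Q) -> P = 0 -> 1/2 = 1
R -> Q = 1 -> 0 = 0
((P && Q) -> P) -> (R -> Q) = 1 -> 0 = 0
(R -> Q) -> Q = 0 -> 0 = 1
((P && Q) -> P) -> Q = 1 -> 0 = 0
((R -> Q) -> Q) -> (((P && Q) -> P) -> Q) = 1 -> 0 = 0
(((P && Q) -> P) -> (R -> Q)) -> (((R -> Q) -> Q) -> (((P && Q) -> P) -> Q)) = 0 -> 0 = 1
and checking the remaining 26 assignments likewise gives ≥ 1 in every case.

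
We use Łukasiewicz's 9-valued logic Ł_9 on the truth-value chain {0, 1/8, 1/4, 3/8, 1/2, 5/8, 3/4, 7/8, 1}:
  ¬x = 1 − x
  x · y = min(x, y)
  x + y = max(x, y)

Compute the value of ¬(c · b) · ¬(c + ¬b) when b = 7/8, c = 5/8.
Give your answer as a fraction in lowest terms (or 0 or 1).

c · b = 5/8 · 7/8 = 5/8
¬(c · b) = ¬5/8 = 3/8
¬b = ¬7/8 = 1/8
c + ¬b = 5/8 + 1/8 = 5/8
¬(c + ¬b) = ¬5/8 = 3/8
¬(c · b) · ¬(c + ¬b) = 3/8 · 3/8 = 3/8

3/8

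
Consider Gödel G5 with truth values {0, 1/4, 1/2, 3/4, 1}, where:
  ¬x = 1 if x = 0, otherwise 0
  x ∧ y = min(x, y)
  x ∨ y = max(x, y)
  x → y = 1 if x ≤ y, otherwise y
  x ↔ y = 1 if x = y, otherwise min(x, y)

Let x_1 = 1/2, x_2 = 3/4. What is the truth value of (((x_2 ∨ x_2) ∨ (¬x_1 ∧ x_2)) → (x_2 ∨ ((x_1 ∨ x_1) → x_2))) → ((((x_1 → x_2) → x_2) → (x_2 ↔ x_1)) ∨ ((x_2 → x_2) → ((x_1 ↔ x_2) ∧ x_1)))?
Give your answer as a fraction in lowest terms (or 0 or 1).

1/2

x_2 ∨ x_2 = 3/4 ∨ 3/4 = 3/4
¬x_1 = ¬1/2 = 0
¬x_1 ∧ x_2 = 0 ∧ 3/4 = 0
(x_2 ∨ x_2) ∨ (¬x_1 ∧ x_2) = 3/4 ∨ 0 = 3/4
x_1 ∨ x_1 = 1/2 ∨ 1/2 = 1/2
(x_1 ∨ x_1) → x_2 = 1/2 → 3/4 = 1
x_2 ∨ ((x_1 ∨ x_1) → x_2) = 3/4 ∨ 1 = 1
((x_2 ∨ x_2) ∨ (¬x_1 ∧ x_2)) → (x_2 ∨ ((x_1 ∨ x_1) → x_2)) = 3/4 → 1 = 1
x_1 → x_2 = 1/2 → 3/4 = 1
(x_1 → x_2) → x_2 = 1 → 3/4 = 3/4
x_2 ↔ x_1 = 3/4 ↔ 1/2 = 1/2
((x_1 → x_2) → x_2) → (x_2 ↔ x_1) = 3/4 → 1/2 = 1/2
x_2 → x_2 = 3/4 → 3/4 = 1
x_1 ↔ x_2 = 1/2 ↔ 3/4 = 1/2
(x_1 ↔ x_2) ∧ x_1 = 1/2 ∧ 1/2 = 1/2
(x_2 → x_2) → ((x_1 ↔ x_2) ∧ x_1) = 1 → 1/2 = 1/2
(((x_1 → x_2) → x_2) → (x_2 ↔ x_1)) ∨ ((x_2 → x_2) → ((x_1 ↔ x_2) ∧ x_1)) = 1/2 ∨ 1/2 = 1/2
(((x_2 ∨ x_2) ∨ (¬x_1 ∧ x_2)) → (x_2 ∨ ((x_1 ∨ x_1) → x_2))) → ((((x_1 → x_2) → x_2) → (x_2 ↔ x_1)) ∨ ((x_2 → x_2) → ((x_1 ↔ x_2) ∧ x_1))) = 1 → 1/2 = 1/2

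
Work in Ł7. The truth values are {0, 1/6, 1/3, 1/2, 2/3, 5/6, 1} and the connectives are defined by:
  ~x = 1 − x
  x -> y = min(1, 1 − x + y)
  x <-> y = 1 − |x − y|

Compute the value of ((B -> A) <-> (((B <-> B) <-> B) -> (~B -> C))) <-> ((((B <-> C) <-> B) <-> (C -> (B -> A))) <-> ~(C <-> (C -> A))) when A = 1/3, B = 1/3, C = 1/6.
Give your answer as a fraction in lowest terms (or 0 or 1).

B -> A = 1/3 -> 1/3 = 1
B <-> B = 1/3 <-> 1/3 = 1
(B <-> B) <-> B = 1 <-> 1/3 = 1/3
~B = ~1/3 = 2/3
~B -> C = 2/3 -> 1/6 = 1/2
((B <-> B) <-> B) -> (~B -> C) = 1/3 -> 1/2 = 1
(B -> A) <-> (((B <-> B) <-> B) -> (~B -> C)) = 1 <-> 1 = 1
B <-> C = 1/3 <-> 1/6 = 5/6
(B <-> C) <-> B = 5/6 <-> 1/3 = 1/2
B -> A = 1/3 -> 1/3 = 1
C -> (B -> A) = 1/6 -> 1 = 1
((B <-> C) <-> B) <-> (C -> (B -> A)) = 1/2 <-> 1 = 1/2
C -> A = 1/6 -> 1/3 = 1
C <-> (C -> A) = 1/6 <-> 1 = 1/6
~(C <-> (C -> A)) = ~1/6 = 5/6
(((B <-> C) <-> B) <-> (C -> (B -> A))) <-> ~(C <-> (C -> A)) = 1/2 <-> 5/6 = 2/3
((B -> A) <-> (((B <-> B) <-> B) -> (~B -> C))) <-> ((((B <-> C) <-> B) <-> (C -> (B -> A))) <-> ~(C <-> (C -> A))) = 1 <-> 2/3 = 2/3

2/3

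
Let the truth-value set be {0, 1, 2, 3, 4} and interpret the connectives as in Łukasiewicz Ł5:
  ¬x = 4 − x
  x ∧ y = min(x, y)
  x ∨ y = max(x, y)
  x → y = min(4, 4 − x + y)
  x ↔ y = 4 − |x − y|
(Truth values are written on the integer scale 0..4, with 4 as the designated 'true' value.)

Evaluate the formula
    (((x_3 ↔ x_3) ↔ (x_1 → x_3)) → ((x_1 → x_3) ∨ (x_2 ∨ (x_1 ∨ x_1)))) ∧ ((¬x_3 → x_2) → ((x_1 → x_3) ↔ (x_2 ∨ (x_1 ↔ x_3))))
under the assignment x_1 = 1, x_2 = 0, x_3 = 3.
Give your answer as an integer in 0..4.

x_3 ↔ x_3 = 3 ↔ 3 = 4
x_1 → x_3 = 1 → 3 = 4
(x_3 ↔ x_3) ↔ (x_1 → x_3) = 4 ↔ 4 = 4
x_1 → x_3 = 1 → 3 = 4
x_1 ∨ x_1 = 1 ∨ 1 = 1
x_2 ∨ (x_1 ∨ x_1) = 0 ∨ 1 = 1
(x_1 → x_3) ∨ (x_2 ∨ (x_1 ∨ x_1)) = 4 ∨ 1 = 4
((x_3 ↔ x_3) ↔ (x_1 → x_3)) → ((x_1 → x_3) ∨ (x_2 ∨ (x_1 ∨ x_1))) = 4 → 4 = 4
¬x_3 = ¬3 = 1
¬x_3 → x_2 = 1 → 0 = 3
x_1 → x_3 = 1 → 3 = 4
x_1 ↔ x_3 = 1 ↔ 3 = 2
x_2 ∨ (x_1 ↔ x_3) = 0 ∨ 2 = 2
(x_1 → x_3) ↔ (x_2 ∨ (x_1 ↔ x_3)) = 4 ↔ 2 = 2
(¬x_3 → x_2) → ((x_1 → x_3) ↔ (x_2 ∨ (x_1 ↔ x_3))) = 3 → 2 = 3
(((x_3 ↔ x_3) ↔ (x_1 → x_3)) → ((x_1 → x_3) ∨ (x_2 ∨ (x_1 ∨ x_1)))) ∧ ((¬x_3 → x_2) → ((x_1 → x_3) ↔ (x_2 ∨ (x_1 ↔ x_3)))) = 4 ∧ 3 = 3

3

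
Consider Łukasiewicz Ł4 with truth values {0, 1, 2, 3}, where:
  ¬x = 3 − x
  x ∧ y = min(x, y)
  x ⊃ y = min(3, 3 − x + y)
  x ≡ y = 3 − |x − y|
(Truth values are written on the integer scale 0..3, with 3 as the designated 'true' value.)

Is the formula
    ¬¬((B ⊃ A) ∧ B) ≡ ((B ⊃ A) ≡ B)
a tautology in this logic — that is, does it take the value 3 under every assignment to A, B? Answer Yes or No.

Counterexample: take A = 0, B = 1.
B ⊃ A = 1 ⊃ 0 = 2
(B ⊃ A) ∧ B = 2 ∧ 1 = 1
¬((B ⊃ A) ∧ B) = ¬1 = 2
¬¬((B ⊃ A) ∧ B) = ¬2 = 1
B ⊃ A = 1 ⊃ 0 = 2
(B ⊃ A) ≡ B = 2 ≡ 1 = 2
¬¬((B ⊃ A) ∧ B) ≡ ((B ⊃ A) ≡ B) = 1 ≡ 2 = 2
This gives 2 ≠ 3.

No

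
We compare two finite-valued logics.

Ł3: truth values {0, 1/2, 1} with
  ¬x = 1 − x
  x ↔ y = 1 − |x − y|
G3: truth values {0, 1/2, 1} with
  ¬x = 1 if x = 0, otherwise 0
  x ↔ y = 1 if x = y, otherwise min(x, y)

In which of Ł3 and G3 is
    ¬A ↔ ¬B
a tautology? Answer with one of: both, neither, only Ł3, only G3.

neither

In Ł3: at A = 0, B = 1/2 the value is 1/2 — not a tautology.
In G3: at A = 0, B = 1/2 the value is 0 — not a tautology.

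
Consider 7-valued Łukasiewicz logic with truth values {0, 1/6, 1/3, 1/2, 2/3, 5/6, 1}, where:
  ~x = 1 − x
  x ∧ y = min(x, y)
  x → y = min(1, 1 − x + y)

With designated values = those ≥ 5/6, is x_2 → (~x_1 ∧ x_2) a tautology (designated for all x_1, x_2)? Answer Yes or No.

No

Counterexample: take x_1 = 1/3, x_2 = 1.
~x_1 = ~1/3 = 2/3
~x_1 ∧ x_2 = 2/3 ∧ 1 = 2/3
x_2 → (~x_1 ∧ x_2) = 1 → 2/3 = 2/3
This gives 2/3, which is below 5/6.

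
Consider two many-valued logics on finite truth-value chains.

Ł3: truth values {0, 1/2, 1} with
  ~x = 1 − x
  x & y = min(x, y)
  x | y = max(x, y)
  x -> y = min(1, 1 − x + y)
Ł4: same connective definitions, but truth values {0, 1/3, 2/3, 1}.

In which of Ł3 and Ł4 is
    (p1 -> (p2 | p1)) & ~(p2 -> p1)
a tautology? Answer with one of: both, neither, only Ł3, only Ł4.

neither

In Ł3: at p1 = 0, p2 = 0 the value is 0 — not a tautology.
In Ł4: at p1 = 0, p2 = 0 the value is 0 — not a tautology.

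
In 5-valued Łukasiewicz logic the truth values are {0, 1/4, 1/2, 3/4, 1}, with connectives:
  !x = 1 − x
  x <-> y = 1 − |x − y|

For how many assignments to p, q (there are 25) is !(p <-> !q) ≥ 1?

2

value 1: 2 assignments (counts)
value 3/4: 4 assignments
value 1/2: 6 assignments
value 1/4: 8 assignments
value 0: 5 assignments
So 2 of the 25 assignments meet the threshold.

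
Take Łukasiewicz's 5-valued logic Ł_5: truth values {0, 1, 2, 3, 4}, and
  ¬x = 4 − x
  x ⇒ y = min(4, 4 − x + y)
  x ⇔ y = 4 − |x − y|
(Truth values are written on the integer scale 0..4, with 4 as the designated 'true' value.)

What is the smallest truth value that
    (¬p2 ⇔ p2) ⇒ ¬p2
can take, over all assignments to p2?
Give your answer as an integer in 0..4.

Take p2 = 2:
¬p2 = ¬2 = 2
¬p2 ⇔ p2 = 2 ⇔ 2 = 4
¬p2 = ¬2 = 2
(¬p2 ⇔ p2) ⇒ ¬p2 = 4 ⇒ 2 = 2
No assignment yields a value below 2, so this is the minimum.

2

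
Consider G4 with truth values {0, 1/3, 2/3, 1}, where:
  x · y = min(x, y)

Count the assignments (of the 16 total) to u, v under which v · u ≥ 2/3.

u = 0, v = 0 ↦ 0  <
u = 0, v = 1/3 ↦ 0  <
u = 0, v = 2/3 ↦ 0  <
u = 0, v = 1 ↦ 0  <
u = 1/3, v = 0 ↦ 0  <
u = 1/3, v = 1/3 ↦ 1/3  <
u = 1/3, v = 2/3 ↦ 1/3  <
u = 1/3, v = 1 ↦ 1/3  <
u = 2/3, v = 0 ↦ 0  <
u = 2/3, v = 1/3 ↦ 1/3  <
u = 2/3, v = 2/3 ↦ 2/3  ≥
u = 2/3, v = 1 ↦ 2/3  ≥
u = 1, v = 0 ↦ 0  <
u = 1, v = 1/3 ↦ 1/3  <
u = 1, v = 2/3 ↦ 2/3  ≥
u = 1, v = 1 ↦ 1  ≥
So 4 of the 16 assignments meet the threshold.

4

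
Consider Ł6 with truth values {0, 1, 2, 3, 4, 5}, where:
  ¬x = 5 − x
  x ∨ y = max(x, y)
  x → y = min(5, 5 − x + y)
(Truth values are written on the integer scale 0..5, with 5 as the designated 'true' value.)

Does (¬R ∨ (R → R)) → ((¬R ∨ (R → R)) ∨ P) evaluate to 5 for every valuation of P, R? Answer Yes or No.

Yes

At P = 4, R = 1, for instance:
¬R = ¬1 = 4
R → R = 1 → 1 = 5
¬R ∨ (R → R) = 4 ∨ 5 = 5
(¬R ∨ (R → R)) ∨ P = 5 ∨ 4 = 5
(¬R ∨ (R → R)) → ((¬R ∨ (R → R)) ∨ P) = 5 → 5 = 5
and checking the remaining 35 assignments likewise gives ≥ 5 in every case.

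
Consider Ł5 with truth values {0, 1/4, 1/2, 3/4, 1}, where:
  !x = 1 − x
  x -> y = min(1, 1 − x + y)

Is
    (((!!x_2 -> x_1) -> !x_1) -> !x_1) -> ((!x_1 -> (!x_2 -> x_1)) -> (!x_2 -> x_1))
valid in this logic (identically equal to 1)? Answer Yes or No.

Counterexample: take x_1 = 1/4, x_2 = 0.
!x_2 = !0 = 1
!!x_2 = !1 = 0
!!x_2 -> x_1 = 0 -> 1/4 = 1
!x_1 = !1/4 = 3/4
(!!x_2 -> x_1) -> !x_1 = 1 -> 3/4 = 3/4
!x_1 = !1/4 = 3/4
((!!x_2 -> x_1) -> !x_1) -> !x_1 = 3/4 -> 3/4 = 1
!x_1 = !1/4 = 3/4
!x_2 = !0 = 1
!x_2 -> x_1 = 1 -> 1/4 = 1/4
!x_1 -> (!x_2 -> x_1) = 3/4 -> 1/4 = 1/2
!x_2 = !0 = 1
!x_2 -> x_1 = 1 -> 1/4 = 1/4
(!x_1 -> (!x_2 -> x_1)) -> (!x_2 -> x_1) = 1/2 -> 1/4 = 3/4
(((!!x_2 -> x_1) -> !x_1) -> !x_1) -> ((!x_1 -> (!x_2 -> x_1)) -> (!x_2 -> x_1)) = 1 -> 3/4 = 3/4
This gives 3/4 ≠ 1.

No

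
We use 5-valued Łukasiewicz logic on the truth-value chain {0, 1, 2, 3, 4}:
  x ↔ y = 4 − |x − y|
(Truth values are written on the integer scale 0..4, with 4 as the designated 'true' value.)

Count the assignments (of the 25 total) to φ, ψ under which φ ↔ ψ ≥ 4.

value 4: 5 assignments (counts)
value 3: 8 assignments
value 2: 6 assignments
value 1: 4 assignments
value 0: 2 assignments
So 5 of the 25 assignments meet the threshold.

5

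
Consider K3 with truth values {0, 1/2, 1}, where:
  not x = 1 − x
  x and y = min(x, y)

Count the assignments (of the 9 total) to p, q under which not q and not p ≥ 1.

p = 0, q = 0 ↦ 1  ≥
p = 0, q = 1/2 ↦ 1/2  <
p = 0, q = 1 ↦ 0  <
p = 1/2, q = 0 ↦ 1/2  <
p = 1/2, q = 1/2 ↦ 1/2  <
p = 1/2, q = 1 ↦ 0  <
p = 1, q = 0 ↦ 0  <
p = 1, q = 1/2 ↦ 0  <
p = 1, q = 1 ↦ 0  <
So 1 of the 9 assignments meets the threshold.

1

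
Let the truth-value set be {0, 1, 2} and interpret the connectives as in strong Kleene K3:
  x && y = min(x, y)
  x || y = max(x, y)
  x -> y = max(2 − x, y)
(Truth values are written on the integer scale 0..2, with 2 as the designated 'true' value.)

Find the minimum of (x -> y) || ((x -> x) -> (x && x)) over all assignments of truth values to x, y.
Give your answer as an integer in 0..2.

1

Take x = 1, y = 0:
x -> y = 1 -> 0 = 1
x -> x = 1 -> 1 = 1
x && x = 1 && 1 = 1
(x -> x) -> (x && x) = 1 -> 1 = 1
(x -> y) || ((x -> x) -> (x && x)) = 1 || 1 = 1
No assignment yields a value below 1, so this is the minimum.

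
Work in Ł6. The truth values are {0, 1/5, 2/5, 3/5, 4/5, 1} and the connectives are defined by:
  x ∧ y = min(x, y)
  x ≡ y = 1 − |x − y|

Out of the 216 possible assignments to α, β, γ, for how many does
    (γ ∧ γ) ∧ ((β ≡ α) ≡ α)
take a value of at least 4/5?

value 1: 8 assignments (counts)
value 4/5: 28 assignments (counts)
value 3/5: 39 assignments
value 2/5: 49 assignments
value 1/5: 46 assignments
value 0: 46 assignments
So 36 of the 216 assignments meet the threshold.

36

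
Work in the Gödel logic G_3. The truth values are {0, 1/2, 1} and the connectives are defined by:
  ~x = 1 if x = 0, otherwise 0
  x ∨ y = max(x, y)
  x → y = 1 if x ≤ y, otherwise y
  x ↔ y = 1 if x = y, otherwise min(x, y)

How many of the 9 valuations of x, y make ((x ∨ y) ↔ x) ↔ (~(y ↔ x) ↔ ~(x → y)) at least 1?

x = 0, y = 0 ↦ 1  ≥
x = 0, y = 1/2 ↦ 1  ≥
x = 0, y = 1 ↦ 1  ≥
x = 1/2, y = 0 ↦ 1  ≥
x = 1/2, y = 1/2 ↦ 1  ≥
x = 1/2, y = 1 ↦ 1/2  <
x = 1, y = 0 ↦ 1  ≥
x = 1, y = 1/2 ↦ 1  ≥
x = 1, y = 1 ↦ 1  ≥
So 8 of the 9 assignments meet the threshold.

8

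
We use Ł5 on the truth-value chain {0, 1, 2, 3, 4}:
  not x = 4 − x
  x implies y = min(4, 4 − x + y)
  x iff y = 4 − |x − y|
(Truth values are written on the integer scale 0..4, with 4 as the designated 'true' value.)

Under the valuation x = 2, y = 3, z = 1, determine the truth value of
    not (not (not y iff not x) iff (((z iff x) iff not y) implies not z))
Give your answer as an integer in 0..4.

not y = not 3 = 1
not x = not 2 = 2
not y iff not x = 1 iff 2 = 3
not (not y iff not x) = not 3 = 1
z iff x = 1 iff 2 = 3
not y = not 3 = 1
(z iff x) iff not y = 3 iff 1 = 2
not z = not 1 = 3
((z iff x) iff not y) implies not z = 2 implies 3 = 4
not (not y iff not x) iff (((z iff x) iff not y) implies not z) = 1 iff 4 = 1
not (not (not y iff not x) iff (((z iff x) iff not y) implies not z)) = not 1 = 3

3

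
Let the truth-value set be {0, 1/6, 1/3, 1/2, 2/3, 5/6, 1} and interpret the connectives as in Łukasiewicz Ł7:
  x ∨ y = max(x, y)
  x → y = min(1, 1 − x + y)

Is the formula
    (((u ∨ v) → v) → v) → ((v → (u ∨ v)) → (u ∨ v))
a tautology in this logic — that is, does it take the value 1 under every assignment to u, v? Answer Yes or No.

At u = 1/3, v = 1/6, for instance:
u ∨ v = 1/3 ∨ 1/6 = 1/3
(u ∨ v) → v = 1/3 → 1/6 = 5/6
((u ∨ v) → v) → v = 5/6 → 1/6 = 1/3
v → (u ∨ v) = 1/6 → 1/3 = 1
(v → (u ∨ v)) → (u ∨ v) = 1 → 1/3 = 1/3
(((u ∨ v) → v) → v) → ((v → (u ∨ v)) → (u ∨ v)) = 1/3 → 1/3 = 1
and checking the remaining 48 assignments likewise gives ≥ 1 in every case.

Yes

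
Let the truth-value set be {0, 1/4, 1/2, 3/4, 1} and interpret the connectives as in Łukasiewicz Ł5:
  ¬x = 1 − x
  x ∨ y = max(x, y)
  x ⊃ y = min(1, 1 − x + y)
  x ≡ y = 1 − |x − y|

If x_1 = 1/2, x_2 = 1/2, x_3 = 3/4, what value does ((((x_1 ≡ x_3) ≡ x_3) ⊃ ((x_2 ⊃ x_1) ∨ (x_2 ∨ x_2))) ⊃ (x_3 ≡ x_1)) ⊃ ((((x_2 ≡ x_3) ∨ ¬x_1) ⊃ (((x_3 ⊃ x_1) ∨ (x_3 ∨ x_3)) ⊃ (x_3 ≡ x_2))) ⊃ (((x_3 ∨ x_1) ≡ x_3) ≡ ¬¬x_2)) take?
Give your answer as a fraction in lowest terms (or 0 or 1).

3/4

x_1 ≡ x_3 = 1/2 ≡ 3/4 = 3/4
(x_1 ≡ x_3) ≡ x_3 = 3/4 ≡ 3/4 = 1
x_2 ⊃ x_1 = 1/2 ⊃ 1/2 = 1
x_2 ∨ x_2 = 1/2 ∨ 1/2 = 1/2
(x_2 ⊃ x_1) ∨ (x_2 ∨ x_2) = 1 ∨ 1/2 = 1
((x_1 ≡ x_3) ≡ x_3) ⊃ ((x_2 ⊃ x_1) ∨ (x_2 ∨ x_2)) = 1 ⊃ 1 = 1
x_3 ≡ x_1 = 3/4 ≡ 1/2 = 3/4
(((x_1 ≡ x_3) ≡ x_3) ⊃ ((x_2 ⊃ x_1) ∨ (x_2 ∨ x_2))) ⊃ (x_3 ≡ x_1) = 1 ⊃ 3/4 = 3/4
x_2 ≡ x_3 = 1/2 ≡ 3/4 = 3/4
¬x_1 = ¬1/2 = 1/2
(x_2 ≡ x_3) ∨ ¬x_1 = 3/4 ∨ 1/2 = 3/4
x_3 ⊃ x_1 = 3/4 ⊃ 1/2 = 3/4
x_3 ∨ x_3 = 3/4 ∨ 3/4 = 3/4
(x_3 ⊃ x_1) ∨ (x_3 ∨ x_3) = 3/4 ∨ 3/4 = 3/4
x_3 ≡ x_2 = 3/4 ≡ 1/2 = 3/4
((x_3 ⊃ x_1) ∨ (x_3 ∨ x_3)) ⊃ (x_3 ≡ x_2) = 3/4 ⊃ 3/4 = 1
((x_2 ≡ x_3) ∨ ¬x_1) ⊃ (((x_3 ⊃ x_1) ∨ (x_3 ∨ x_3)) ⊃ (x_3 ≡ x_2)) = 3/4 ⊃ 1 = 1
x_3 ∨ x_1 = 3/4 ∨ 1/2 = 3/4
(x_3 ∨ x_1) ≡ x_3 = 3/4 ≡ 3/4 = 1
¬x_2 = ¬1/2 = 1/2
¬¬x_2 = ¬1/2 = 1/2
((x_3 ∨ x_1) ≡ x_3) ≡ ¬¬x_2 = 1 ≡ 1/2 = 1/2
(((x_2 ≡ x_3) ∨ ¬x_1) ⊃ (((x_3 ⊃ x_1) ∨ (x_3 ∨ x_3)) ⊃ (x_3 ≡ x_2))) ⊃ (((x_3 ∨ x_1) ≡ x_3) ≡ ¬¬x_2) = 1 ⊃ 1/2 = 1/2
((((x_1 ≡ x_3) ≡ x_3) ⊃ ((x_2 ⊃ x_1) ∨ (x_2 ∨ x_2))) ⊃ (x_3 ≡ x_1)) ⊃ ((((x_2 ≡ x_3) ∨ ¬x_1) ⊃ (((x_3 ⊃ x_1) ∨ (x_3 ∨ x_3)) ⊃ (x_3 ≡ x_2))) ⊃ (((x_3 ∨ x_1) ≡ x_3) ≡ ¬¬x_2)) = 3/4 ⊃ 1/2 = 3/4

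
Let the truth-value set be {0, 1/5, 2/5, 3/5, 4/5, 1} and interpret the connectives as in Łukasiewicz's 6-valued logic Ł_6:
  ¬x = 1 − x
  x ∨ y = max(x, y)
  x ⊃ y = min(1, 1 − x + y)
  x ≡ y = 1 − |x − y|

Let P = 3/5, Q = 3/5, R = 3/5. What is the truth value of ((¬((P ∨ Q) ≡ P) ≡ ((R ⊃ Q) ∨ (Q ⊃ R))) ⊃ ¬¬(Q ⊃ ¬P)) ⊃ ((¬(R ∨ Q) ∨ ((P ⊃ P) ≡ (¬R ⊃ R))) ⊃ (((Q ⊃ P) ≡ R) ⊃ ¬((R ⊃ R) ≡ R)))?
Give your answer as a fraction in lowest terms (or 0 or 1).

P ∨ Q = 3/5 ∨ 3/5 = 3/5
(P ∨ Q) ≡ P = 3/5 ≡ 3/5 = 1
¬((P ∨ Q) ≡ P) = ¬1 = 0
R ⊃ Q = 3/5 ⊃ 3/5 = 1
Q ⊃ R = 3/5 ⊃ 3/5 = 1
(R ⊃ Q) ∨ (Q ⊃ R) = 1 ∨ 1 = 1
¬((P ∨ Q) ≡ P) ≡ ((R ⊃ Q) ∨ (Q ⊃ R)) = 0 ≡ 1 = 0
¬P = ¬3/5 = 2/5
Q ⊃ ¬P = 3/5 ⊃ 2/5 = 4/5
¬(Q ⊃ ¬P) = ¬4/5 = 1/5
¬¬(Q ⊃ ¬P) = ¬1/5 = 4/5
(¬((P ∨ Q) ≡ P) ≡ ((R ⊃ Q) ∨ (Q ⊃ R))) ⊃ ¬¬(Q ⊃ ¬P) = 0 ⊃ 4/5 = 1
R ∨ Q = 3/5 ∨ 3/5 = 3/5
¬(R ∨ Q) = ¬3/5 = 2/5
P ⊃ P = 3/5 ⊃ 3/5 = 1
¬R = ¬3/5 = 2/5
¬R ⊃ R = 2/5 ⊃ 3/5 = 1
(P ⊃ P) ≡ (¬R ⊃ R) = 1 ≡ 1 = 1
¬(R ∨ Q) ∨ ((P ⊃ P) ≡ (¬R ⊃ R)) = 2/5 ∨ 1 = 1
Q ⊃ P = 3/5 ⊃ 3/5 = 1
(Q ⊃ P) ≡ R = 1 ≡ 3/5 = 3/5
R ⊃ R = 3/5 ⊃ 3/5 = 1
(R ⊃ R) ≡ R = 1 ≡ 3/5 = 3/5
¬((R ⊃ R) ≡ R) = ¬3/5 = 2/5
((Q ⊃ P) ≡ R) ⊃ ¬((R ⊃ R) ≡ R) = 3/5 ⊃ 2/5 = 4/5
(¬(R ∨ Q) ∨ ((P ⊃ P) ≡ (¬R ⊃ R))) ⊃ (((Q ⊃ P) ≡ R) ⊃ ¬((R ⊃ R) ≡ R)) = 1 ⊃ 4/5 = 4/5
((¬((P ∨ Q) ≡ P) ≡ ((R ⊃ Q) ∨ (Q ⊃ R))) ⊃ ¬¬(Q ⊃ ¬P)) ⊃ ((¬(R ∨ Q) ∨ ((P ⊃ P) ≡ (¬R ⊃ R))) ⊃ (((Q ⊃ P) ≡ R) ⊃ ¬((R ⊃ R) ≡ R))) = 1 ⊃ 4/5 = 4/5

4/5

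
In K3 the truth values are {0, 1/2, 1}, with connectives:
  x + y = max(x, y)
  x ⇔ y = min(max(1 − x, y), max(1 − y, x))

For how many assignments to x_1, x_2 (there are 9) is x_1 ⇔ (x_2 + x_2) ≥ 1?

2

x_1 = 0, x_2 = 0 ↦ 1  ≥
x_1 = 0, x_2 = 1/2 ↦ 1/2  <
x_1 = 0, x_2 = 1 ↦ 0  <
x_1 = 1/2, x_2 = 0 ↦ 1/2  <
x_1 = 1/2, x_2 = 1/2 ↦ 1/2  <
x_1 = 1/2, x_2 = 1 ↦ 1/2  <
x_1 = 1, x_2 = 0 ↦ 0  <
x_1 = 1, x_2 = 1/2 ↦ 1/2  <
x_1 = 1, x_2 = 1 ↦ 1  ≥
So 2 of the 9 assignments meet the threshold.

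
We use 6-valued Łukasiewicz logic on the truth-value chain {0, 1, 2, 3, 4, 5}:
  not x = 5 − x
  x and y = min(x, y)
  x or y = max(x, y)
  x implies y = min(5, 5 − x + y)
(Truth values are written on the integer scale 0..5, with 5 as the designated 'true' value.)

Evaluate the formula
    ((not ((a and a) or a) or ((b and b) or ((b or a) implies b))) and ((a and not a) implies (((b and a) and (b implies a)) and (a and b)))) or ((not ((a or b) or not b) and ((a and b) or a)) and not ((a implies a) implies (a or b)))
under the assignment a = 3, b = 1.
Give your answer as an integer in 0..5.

a and a = 3 and 3 = 3
(a and a) or a = 3 or 3 = 3
not ((a and a) or a) = not 3 = 2
b and b = 1 and 1 = 1
b or a = 1 or 3 = 3
(b or a) implies b = 3 implies 1 = 3
(b and b) or ((b or a) implies b) = 1 or 3 = 3
not ((a and a) or a) or ((b and b) or ((b or a) implies b)) = 2 or 3 = 3
not a = not 3 = 2
a and not a = 3 and 2 = 2
b and a = 1 and 3 = 1
b implies a = 1 implies 3 = 5
(b and a) and (b implies a) = 1 and 5 = 1
a and b = 3 and 1 = 1
((b and a) and (b implies a)) and (a and b) = 1 and 1 = 1
(a and not a) implies (((b and a) and (b implies a)) and (a and b)) = 2 implies 1 = 4
(not ((a and a) or a) or ((b and b) or ((b or a) implies b))) and ((a and not a) implies (((b and a) and (b implies a)) and (a and b))) = 3 and 4 = 3
a or b = 3 or 1 = 3
not b = not 1 = 4
(a or b) or not b = 3 or 4 = 4
not ((a or b) or not b) = not 4 = 1
a and b = 3 and 1 = 1
(a and b) or a = 1 or 3 = 3
not ((a or b) or not b) and ((a and b) or a) = 1 and 3 = 1
a implies a = 3 implies 3 = 5
a or b = 3 or 1 = 3
(a implies a) implies (a or b) = 5 implies 3 = 3
not ((a implies a) implies (a or b)) = not 3 = 2
(not ((a or b) or not b) and ((a and b) or a)) and not ((a implies a) implies (a or b)) = 1 and 2 = 1
((not ((a and a) or a) or ((b and b) or ((b or a) implies b))) and ((a and not a) implies (((b and a) and (b implies a)) and (a and b)))) or ((not ((a or b) or not b) and ((a and b) or a)) and not ((a implies a) implies (a or b))) = 3 or 1 = 3

3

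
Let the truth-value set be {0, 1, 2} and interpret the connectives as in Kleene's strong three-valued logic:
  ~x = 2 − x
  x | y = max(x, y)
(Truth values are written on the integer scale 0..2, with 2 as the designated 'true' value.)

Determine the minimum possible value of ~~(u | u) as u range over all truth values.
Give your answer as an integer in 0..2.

Take u = 0:
u | u = 0 | 0 = 0
~(u | u) = ~0 = 2
~~(u | u) = ~2 = 0
No assignment yields a value below 0, so this is the minimum.

0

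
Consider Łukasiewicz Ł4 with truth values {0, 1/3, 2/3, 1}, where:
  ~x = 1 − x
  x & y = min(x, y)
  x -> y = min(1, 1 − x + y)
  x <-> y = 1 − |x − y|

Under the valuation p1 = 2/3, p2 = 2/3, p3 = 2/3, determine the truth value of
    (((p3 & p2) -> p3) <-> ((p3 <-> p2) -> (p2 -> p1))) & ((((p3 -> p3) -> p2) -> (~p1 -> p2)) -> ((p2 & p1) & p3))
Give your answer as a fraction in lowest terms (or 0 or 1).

2/3

p3 & p2 = 2/3 & 2/3 = 2/3
(p3 & p2) -> p3 = 2/3 -> 2/3 = 1
p3 <-> p2 = 2/3 <-> 2/3 = 1
p2 -> p1 = 2/3 -> 2/3 = 1
(p3 <-> p2) -> (p2 -> p1) = 1 -> 1 = 1
((p3 & p2) -> p3) <-> ((p3 <-> p2) -> (p2 -> p1)) = 1 <-> 1 = 1
p3 -> p3 = 2/3 -> 2/3 = 1
(p3 -> p3) -> p2 = 1 -> 2/3 = 2/3
~p1 = ~2/3 = 1/3
~p1 -> p2 = 1/3 -> 2/3 = 1
((p3 -> p3) -> p2) -> (~p1 -> p2) = 2/3 -> 1 = 1
p2 & p1 = 2/3 & 2/3 = 2/3
(p2 & p1) & p3 = 2/3 & 2/3 = 2/3
(((p3 -> p3) -> p2) -> (~p1 -> p2)) -> ((p2 & p1) & p3) = 1 -> 2/3 = 2/3
(((p3 & p2) -> p3) <-> ((p3 <-> p2) -> (p2 -> p1))) & ((((p3 -> p3) -> p2) -> (~p1 -> p2)) -> ((p2 & p1) & p3)) = 1 & 2/3 = 2/3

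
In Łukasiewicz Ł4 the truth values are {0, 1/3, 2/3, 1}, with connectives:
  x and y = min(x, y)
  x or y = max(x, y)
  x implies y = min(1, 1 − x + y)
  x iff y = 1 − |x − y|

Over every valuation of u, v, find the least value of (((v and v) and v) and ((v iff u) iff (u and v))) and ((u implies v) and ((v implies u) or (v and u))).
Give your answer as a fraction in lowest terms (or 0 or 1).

0

Take u = 0, v = 0:
v and v = 0 and 0 = 0
(v and v) and v = 0 and 0 = 0
v iff u = 0 iff 0 = 1
u and v = 0 and 0 = 0
(v iff u) iff (u and v) = 1 iff 0 = 0
((v and v) and v) and ((v iff u) iff (u and v)) = 0 and 0 = 0
u implies v = 0 implies 0 = 1
v implies u = 0 implies 0 = 1
v and u = 0 and 0 = 0
(v implies u) or (v and u) = 1 or 0 = 1
(u implies v) and ((v implies u) or (v and u)) = 1 and 1 = 1
(((v and v) and v) and ((v iff u) iff (u and v))) and ((u implies v) and ((v implies u) or (v and u))) = 0 and 1 = 0
No assignment yields a value below 0, so this is the minimum.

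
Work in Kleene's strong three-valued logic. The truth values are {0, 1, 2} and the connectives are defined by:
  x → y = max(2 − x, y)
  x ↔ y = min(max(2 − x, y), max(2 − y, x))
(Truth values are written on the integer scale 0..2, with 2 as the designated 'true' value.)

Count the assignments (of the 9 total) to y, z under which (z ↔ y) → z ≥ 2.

y = 0, z = 0 ↦ 0  <
y = 0, z = 1 ↦ 1  <
y = 0, z = 2 ↦ 2  ≥
y = 1, z = 0 ↦ 1  <
y = 1, z = 1 ↦ 1  <
y = 1, z = 2 ↦ 2  ≥
y = 2, z = 0 ↦ 2  ≥
y = 2, z = 1 ↦ 1  <
y = 2, z = 2 ↦ 2  ≥
So 4 of the 9 assignments meet the threshold.

4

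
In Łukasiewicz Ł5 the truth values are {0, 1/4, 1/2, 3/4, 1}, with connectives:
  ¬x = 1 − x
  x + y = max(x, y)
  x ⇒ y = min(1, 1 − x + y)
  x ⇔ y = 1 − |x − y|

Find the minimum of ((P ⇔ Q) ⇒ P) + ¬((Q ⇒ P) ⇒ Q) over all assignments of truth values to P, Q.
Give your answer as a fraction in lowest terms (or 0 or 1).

Take P = 0, Q = 1/4:
P ⇔ Q = 0 ⇔ 1/4 = 3/4
(P ⇔ Q) ⇒ P = 3/4 ⇒ 0 = 1/4
Q ⇒ P = 1/4 ⇒ 0 = 3/4
(Q ⇒ P) ⇒ Q = 3/4 ⇒ 1/4 = 1/2
¬((Q ⇒ P) ⇒ Q) = ¬1/2 = 1/2
((P ⇔ Q) ⇒ P) + ¬((Q ⇒ P) ⇒ Q) = 1/4 + 1/2 = 1/2
No assignment yields a value below 1/2, so this is the minimum.

1/2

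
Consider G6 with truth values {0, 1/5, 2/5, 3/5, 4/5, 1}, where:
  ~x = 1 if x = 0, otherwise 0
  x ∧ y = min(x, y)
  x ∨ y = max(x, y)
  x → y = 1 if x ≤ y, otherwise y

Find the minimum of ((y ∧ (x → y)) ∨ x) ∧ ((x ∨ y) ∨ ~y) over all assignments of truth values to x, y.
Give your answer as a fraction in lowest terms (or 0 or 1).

Take x = 0, y = 0:
x → y = 0 → 0 = 1
y ∧ (x → y) = 0 ∧ 1 = 0
(y ∧ (x → y)) ∨ x = 0 ∨ 0 = 0
x ∨ y = 0 ∨ 0 = 0
~y = ~0 = 1
(x ∨ y) ∨ ~y = 0 ∨ 1 = 1
((y ∧ (x → y)) ∨ x) ∧ ((x ∨ y) ∨ ~y) = 0 ∧ 1 = 0
No assignment yields a value below 0, so this is the minimum.

0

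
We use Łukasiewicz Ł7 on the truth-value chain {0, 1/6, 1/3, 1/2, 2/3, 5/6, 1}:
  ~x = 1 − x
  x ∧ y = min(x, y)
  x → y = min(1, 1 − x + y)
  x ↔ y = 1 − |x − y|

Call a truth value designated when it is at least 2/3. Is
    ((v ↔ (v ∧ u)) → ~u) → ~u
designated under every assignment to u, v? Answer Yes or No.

No

Counterexample: take u = 1/2, v = 1.
v ∧ u = 1 ∧ 1/2 = 1/2
v ↔ (v ∧ u) = 1 ↔ 1/2 = 1/2
~u = ~1/2 = 1/2
(v ↔ (v ∧ u)) → ~u = 1/2 → 1/2 = 1
((v ↔ (v ∧ u)) → ~u) → ~u = 1 → 1/2 = 1/2
This gives 1/2, which is below 2/3.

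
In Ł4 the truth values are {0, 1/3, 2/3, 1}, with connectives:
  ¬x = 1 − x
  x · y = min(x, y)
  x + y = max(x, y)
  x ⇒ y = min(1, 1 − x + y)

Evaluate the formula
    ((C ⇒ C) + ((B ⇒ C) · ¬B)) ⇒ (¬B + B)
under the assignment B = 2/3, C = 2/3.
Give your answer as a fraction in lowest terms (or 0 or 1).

C ⇒ C = 2/3 ⇒ 2/3 = 1
B ⇒ C = 2/3 ⇒ 2/3 = 1
¬B = ¬2/3 = 1/3
(B ⇒ C) · ¬B = 1 · 1/3 = 1/3
(C ⇒ C) + ((B ⇒ C) · ¬B) = 1 + 1/3 = 1
¬B = ¬2/3 = 1/3
¬B + B = 1/3 + 2/3 = 2/3
((C ⇒ C) + ((B ⇒ C) · ¬B)) ⇒ (¬B + B) = 1 ⇒ 2/3 = 2/3

2/3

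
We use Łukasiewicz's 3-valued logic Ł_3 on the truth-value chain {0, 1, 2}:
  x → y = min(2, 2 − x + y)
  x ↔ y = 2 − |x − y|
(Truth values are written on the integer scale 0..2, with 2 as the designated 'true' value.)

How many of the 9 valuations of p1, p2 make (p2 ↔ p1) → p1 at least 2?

6

p1 = 0, p2 = 0 ↦ 0  <
p1 = 0, p2 = 1 ↦ 1  <
p1 = 0, p2 = 2 ↦ 2  ≥
p1 = 1, p2 = 0 ↦ 2  ≥
p1 = 1, p2 = 1 ↦ 1  <
p1 = 1, p2 = 2 ↦ 2  ≥
p1 = 2, p2 = 0 ↦ 2  ≥
p1 = 2, p2 = 1 ↦ 2  ≥
p1 = 2, p2 = 2 ↦ 2  ≥
So 6 of the 9 assignments meet the threshold.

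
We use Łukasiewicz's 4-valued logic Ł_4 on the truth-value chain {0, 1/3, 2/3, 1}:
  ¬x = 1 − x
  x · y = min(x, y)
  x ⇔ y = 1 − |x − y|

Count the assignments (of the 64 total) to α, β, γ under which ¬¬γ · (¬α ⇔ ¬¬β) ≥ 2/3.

20

value 1: 4 assignments (counts)
value 2/3: 16 assignments (counts)
value 1/3: 22 assignments
value 0: 22 assignments
So 20 of the 64 assignments meet the threshold.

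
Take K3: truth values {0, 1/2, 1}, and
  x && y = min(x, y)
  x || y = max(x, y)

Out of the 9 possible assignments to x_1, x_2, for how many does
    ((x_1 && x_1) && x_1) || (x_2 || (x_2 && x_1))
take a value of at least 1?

x_1 = 0, x_2 = 0 ↦ 0  <
x_1 = 0, x_2 = 1/2 ↦ 1/2  <
x_1 = 0, x_2 = 1 ↦ 1  ≥
x_1 = 1/2, x_2 = 0 ↦ 1/2  <
x_1 = 1/2, x_2 = 1/2 ↦ 1/2  <
x_1 = 1/2, x_2 = 1 ↦ 1  ≥
x_1 = 1, x_2 = 0 ↦ 1  ≥
x_1 = 1, x_2 = 1/2 ↦ 1  ≥
x_1 = 1, x_2 = 1 ↦ 1  ≥
So 5 of the 9 assignments meet the threshold.

5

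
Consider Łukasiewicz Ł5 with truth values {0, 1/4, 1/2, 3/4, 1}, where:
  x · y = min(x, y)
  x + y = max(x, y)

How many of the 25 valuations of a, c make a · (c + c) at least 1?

1

value 1: 1 assignment (counts)
value 3/4: 3 assignments
value 1/2: 5 assignments
value 1/4: 7 assignments
value 0: 9 assignments
So 1 of the 25 assignments meets the threshold.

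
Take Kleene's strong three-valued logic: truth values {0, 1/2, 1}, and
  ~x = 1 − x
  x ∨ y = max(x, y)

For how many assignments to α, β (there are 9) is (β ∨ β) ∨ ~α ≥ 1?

α = 0, β = 0 ↦ 1  ≥
α = 0, β = 1/2 ↦ 1  ≥
α = 0, β = 1 ↦ 1  ≥
α = 1/2, β = 0 ↦ 1/2  <
α = 1/2, β = 1/2 ↦ 1/2  <
α = 1/2, β = 1 ↦ 1  ≥
α = 1, β = 0 ↦ 0  <
α = 1, β = 1/2 ↦ 1/2  <
α = 1, β = 1 ↦ 1  ≥
So 5 of the 9 assignments meet the threshold.

5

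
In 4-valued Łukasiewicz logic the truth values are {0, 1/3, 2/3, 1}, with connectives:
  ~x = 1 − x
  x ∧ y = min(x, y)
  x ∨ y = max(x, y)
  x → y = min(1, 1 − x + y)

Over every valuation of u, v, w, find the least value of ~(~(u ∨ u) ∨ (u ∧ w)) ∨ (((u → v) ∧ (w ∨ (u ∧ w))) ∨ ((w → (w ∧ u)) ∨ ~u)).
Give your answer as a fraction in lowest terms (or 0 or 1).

2/3

Take u = 1/3, v = 0, w = 2/3:
u ∨ u = 1/3 ∨ 1/3 = 1/3
~(u ∨ u) = ~1/3 = 2/3
u ∧ w = 1/3 ∧ 2/3 = 1/3
~(u ∨ u) ∨ (u ∧ w) = 2/3 ∨ 1/3 = 2/3
~(~(u ∨ u) ∨ (u ∧ w)) = ~2/3 = 1/3
u → v = 1/3 → 0 = 2/3
u ∧ w = 1/3 ∧ 2/3 = 1/3
w ∨ (u ∧ w) = 2/3 ∨ 1/3 = 2/3
(u → v) ∧ (w ∨ (u ∧ w)) = 2/3 ∧ 2/3 = 2/3
w ∧ u = 2/3 ∧ 1/3 = 1/3
w → (w ∧ u) = 2/3 → 1/3 = 2/3
~u = ~1/3 = 2/3
(w → (w ∧ u)) ∨ ~u = 2/3 ∨ 2/3 = 2/3
((u → v) ∧ (w ∨ (u ∧ w))) ∨ ((w → (w ∧ u)) ∨ ~u) = 2/3 ∨ 2/3 = 2/3
~(~(u ∨ u) ∨ (u ∧ w)) ∨ (((u → v) ∧ (w ∨ (u ∧ w))) ∨ ((w → (w ∧ u)) ∨ ~u)) = 1/3 ∨ 2/3 = 2/3
No assignment yields a value below 2/3, so this is the minimum.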